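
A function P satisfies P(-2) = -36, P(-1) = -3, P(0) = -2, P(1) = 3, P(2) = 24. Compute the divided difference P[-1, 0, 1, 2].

2

P[-1,0] = (-2 - (-3)) / (0 - (-1)) = 1
P[0,1] = (3 - (-2)) / (1 - 0) = 5
P[1,2] = (24 - 3) / (2 - 1) = 21
P[-1,0,1] = (5 - 1) / (1 - (-1)) = 2
P[0,1,2] = (21 - 5) / (2 - 0) = 8
P[-1,0,1,2] = (8 - 2) / (2 - (-1)) = 2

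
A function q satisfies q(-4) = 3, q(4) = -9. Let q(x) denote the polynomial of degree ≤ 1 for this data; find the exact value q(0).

-3

Evaluate each Lagrange basis at x = 0:
L_0(0) = (-4)/[(-8)] = 1/2
L_1(0) = (4)/[(8)] = 1/2
Sum: 3·(1/2) + (-9)·(1/2) = -3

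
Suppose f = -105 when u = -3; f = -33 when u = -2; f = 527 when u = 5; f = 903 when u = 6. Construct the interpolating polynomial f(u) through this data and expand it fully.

f(u) = 4u^3 + u^2 + u - 3

Newton's divided differences:
f[-3,-2] = (-33 - (-105)) / (-2 - (-3)) = 72
f[-2,5] = (527 - (-33)) / (5 - (-2)) = 80
f[5,6] = (903 - 527) / (6 - 5) = 376
f[-3,-2,5] = (80 - 72) / (5 - (-3)) = 1
f[-2,5,6] = (376 - 80) / (6 - (-2)) = 37
f[-3,-2,5,6] = (37 - 1) / (6 - (-3)) = 4
f(u) = -105 + 72·(u + 3) + 1·(u + 3)(u + 2) + 4·(u + 3)(u + 2)(u - 5)
Expanding: f(u) = 4u^3 + u^2 + u - 3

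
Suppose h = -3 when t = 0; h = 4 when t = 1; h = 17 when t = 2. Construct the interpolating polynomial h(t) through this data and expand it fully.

h(t) = 3t^2 + 4t - 3

Build the Lagrange basis polynomials:
L_0(t) = (t - 1)(t - 2) / [2] = (1/2)t^2 - (3/2)t + 1
L_1(t) = t(t - 2) / [-1] = -t^2 + 2t
L_2(t) = t(t - 1) / [2] = (1/2)t^2 - (1/2)t
h(t) = (-3)·L_0 + 4·L_1 + 17·L_2
  (-3)·L_0(t) = -(3/2)t^2 + (9/2)t - 3
  4·L_1(t) = -4t^2 + 8t
  17·L_2(t) = (17/2)t^2 - (17/2)t
Adding term by term: 3t^2 + 4t - 3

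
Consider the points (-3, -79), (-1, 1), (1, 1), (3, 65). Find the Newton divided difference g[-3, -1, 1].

-10

g[-3,-1] = (1 - (-79)) / (-1 - (-3)) = 40
g[-1,1] = (1 - 1) / (1 - (-1)) = 0
g[-3,-1,1] = (0 - 40) / (1 - (-3)) = -10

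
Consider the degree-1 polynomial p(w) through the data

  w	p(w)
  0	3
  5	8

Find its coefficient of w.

1

Build the Lagrange basis polynomials:
L_0(w) = (w - 5) / [-5] = -(1/5)w + 1
L_1(w) = w / [5] = (1/5)w
p(w) = 3·L_0 + 8·L_1
Only the coefficient of w is needed; take it from each L_i and combine:
3·(-1/5) + 8·(1/5) = 1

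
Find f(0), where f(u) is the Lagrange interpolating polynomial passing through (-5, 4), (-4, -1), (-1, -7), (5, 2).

Evaluate each Lagrange basis at u = 0:
L_0(0) = (4)·(1)·(-5)/[(-1)·(-4)·(-10)] = 1/2
L_1(0) = (5)·(1)·(-5)/[(1)·(-3)·(-9)] = -25/27
L_2(0) = (5)·(4)·(-5)/[(4)·(3)·(-6)] = 25/18
L_3(0) = (5)·(4)·(1)/[(10)·(9)·(6)] = 1/27
Sum: 4·(1/2) + (-1)·(-25/27) + (-7)·(25/18) + 2·(1/27) = -121/18

-121/18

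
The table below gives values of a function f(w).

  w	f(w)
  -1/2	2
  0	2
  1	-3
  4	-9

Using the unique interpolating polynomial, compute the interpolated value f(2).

Using Newton's divided-difference form:
f[-1/2,0] = (2 - 2) / (0 - (-1/2)) = 0
f[0,1] = (-3 - 2) / (1 - 0) = -5
f[1,4] = (-9 - (-3)) / (4 - 1) = -2
f[-1/2,0,1] = (-5 - 0) / (1 - (-1/2)) = -10/3
f[0,1,4] = (-2 - (-5)) / (4 - 0) = 3/4
f[-1/2,0,1,4] = (3/4 - (-10/3)) / (4 - (-1/2)) = 49/54
f(2) = 2 + 0·(5/2) + (-10/3)·(5/2)·(2) + (49/54)·(5/2)·(2)·(1) = -547/54

-547/54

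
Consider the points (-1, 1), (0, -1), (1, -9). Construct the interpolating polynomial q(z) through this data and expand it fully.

Newton's divided differences:
q[-1,0] = (-1 - 1) / (0 - (-1)) = -2
q[0,1] = (-9 - (-1)) / (1 - 0) = -8
q[-1,0,1] = (-8 - (-2)) / (1 - (-1)) = -3
q(z) = 1 + (-2)·(z + 1) + (-3)·(z + 1)z
Expanding: q(z) = -3z^2 - 5z - 1

q(z) = -3z^2 - 5z - 1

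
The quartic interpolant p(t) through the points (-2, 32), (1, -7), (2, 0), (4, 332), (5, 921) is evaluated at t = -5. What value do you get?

Evaluate each Lagrange basis at t = -5:
L_0(-5) = (-6)·(-7)·(-9)·(-10)/[(-3)·(-4)·(-6)·(-7)] = 15/2
L_1(-5) = (-3)·(-7)·(-9)·(-10)/[(3)·(-1)·(-3)·(-4)] = -105/2
L_2(-5) = (-3)·(-6)·(-9)·(-10)/[(4)·(1)·(-2)·(-3)] = 135/2
L_3(-5) = (-3)·(-6)·(-7)·(-10)/[(6)·(3)·(2)·(-1)] = -35
L_4(-5) = (-3)·(-6)·(-7)·(-9)/[(7)·(4)·(3)·(1)] = 27/2
Sum: 32·(15/2) + (-7)·(-105/2) + 0 + 332·(-35) + 921·(27/2) = 1421

1421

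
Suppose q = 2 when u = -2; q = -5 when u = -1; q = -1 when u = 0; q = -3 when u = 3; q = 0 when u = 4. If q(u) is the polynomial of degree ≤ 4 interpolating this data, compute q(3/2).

305/128

Evaluate each Lagrange basis at u = 3/2:
L_0(3/2) = (5/2)·(3/2)·(-3/2)·(-5/2)/[(-1)·(-2)·(-5)·(-6)] = 15/64
L_1(3/2) = (7/2)·(3/2)·(-3/2)·(-5/2)/[(1)·(-1)·(-4)·(-5)] = -63/64
L_2(3/2) = (7/2)·(5/2)·(-3/2)·(-5/2)/[(2)·(1)·(-3)·(-4)] = 175/128
L_3(3/2) = (7/2)·(5/2)·(3/2)·(-5/2)/[(5)·(4)·(3)·(-1)] = 35/64
L_4(3/2) = (7/2)·(5/2)·(3/2)·(-3/2)/[(6)·(5)·(4)·(1)] = -21/128
Sum: 2·(15/64) + (-5)·(-63/64) + (-1)·(175/128) + (-3)·(35/64) + 0 = 305/128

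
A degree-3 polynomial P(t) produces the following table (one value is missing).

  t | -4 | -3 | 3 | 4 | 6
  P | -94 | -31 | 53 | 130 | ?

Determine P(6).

446

The 4 known values determine P uniquely (degree ≤ 3).
Evaluate each Lagrange basis at t = 6:
L_0(6) = (9)·(3)·(2)/[(-1)·(-7)·(-8)] = -27/28
L_1(6) = (10)·(3)·(2)/[(1)·(-6)·(-7)] = 10/7
L_2(6) = (10)·(9)·(2)/[(7)·(6)·(-1)] = -30/7
L_3(6) = (10)·(9)·(3)/[(8)·(7)·(1)] = 135/28
Sum: (-94)·(-27/28) + (-31)·(10/7) + 53·(-30/7) + 130·(135/28) = 446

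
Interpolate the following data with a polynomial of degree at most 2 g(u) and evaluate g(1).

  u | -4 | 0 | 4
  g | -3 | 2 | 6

Evaluate each Lagrange basis at u = 1:
L_0(1) = (1)·(-3)/[(-4)·(-8)] = -3/32
L_1(1) = (5)·(-3)/[(4)·(-4)] = 15/16
L_2(1) = (5)·(1)/[(8)·(4)] = 5/32
Sum: (-3)·(-3/32) + 2·(15/16) + 6·(5/32) = 99/32

99/32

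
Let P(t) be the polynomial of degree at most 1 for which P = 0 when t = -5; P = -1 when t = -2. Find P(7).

Evaluate each Lagrange basis at t = 7:
L_0(7) = (9)/[(-3)] = -3
L_1(7) = (12)/[(3)] = 4
Sum: 0 + (-1)·(4) = -4

-4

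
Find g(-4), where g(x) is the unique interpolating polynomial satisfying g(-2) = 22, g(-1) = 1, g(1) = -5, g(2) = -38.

220

L_0(-4) = (-3)·(-5)·(-6)/[(-1)·(-3)·(-4)] = 15/2
L_1(-4) = (-2)·(-5)·(-6)/[(1)·(-2)·(-3)] = -10
L_2(-4) = (-2)·(-3)·(-6)/[(3)·(2)·(-1)] = 6
L_3(-4) = (-2)·(-3)·(-5)/[(4)·(3)·(1)] = -5/2
Sum: 22·(15/2) + 1·(-10) + (-5)·(6) + (-38)·(-5/2) = 220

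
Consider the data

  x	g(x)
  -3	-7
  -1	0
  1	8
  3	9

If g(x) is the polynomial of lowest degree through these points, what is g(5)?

Evaluate each Lagrange basis at x = 5:
L_0(5) = (6)·(4)·(2)/[(-2)·(-4)·(-6)] = -1
L_1(5) = (8)·(4)·(2)/[(2)·(-2)·(-4)] = 4
L_2(5) = (8)·(6)·(2)/[(4)·(2)·(-2)] = -6
L_3(5) = (8)·(6)·(4)/[(6)·(4)·(2)] = 4
Sum: (-7)·(-1) + 0 + 8·(-6) + 9·(4) = -5

-5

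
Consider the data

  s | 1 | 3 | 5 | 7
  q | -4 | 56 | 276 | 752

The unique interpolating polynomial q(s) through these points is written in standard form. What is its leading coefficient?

L_0(s) = (s - 3)(s - 5)(s - 7) / [-48] = -(1/48)s^3 + (5/16)s^2 - (71/48)s + 35/16
L_1(s) = (s - 1)(s - 5)(s - 7) / [16] = (1/16)s^3 - (13/16)s^2 + (47/16)s - 35/16
L_2(s) = (s - 1)(s - 3)(s - 7) / [-16] = -(1/16)s^3 + (11/16)s^2 - (31/16)s + 21/16
L_3(s) = (s - 1)(s - 3)(s - 5) / [48] = (1/48)s^3 - (3/16)s^2 + (23/48)s - 5/16
q(s) = (-4)·L_0 + 56·L_1 + 276·L_2 + 752·L_3
Only the coefficient of s^3 is needed; take it from each L_i and combine:
(-4)·(-1/48) + 56·(1/16) + 276·(-1/16) + 752·(1/48) = 2

2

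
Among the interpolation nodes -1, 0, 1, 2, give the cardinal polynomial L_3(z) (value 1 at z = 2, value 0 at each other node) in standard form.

L_3(z) = (1/6)z^3 - (1/6)z

L_3(z) = (z + 1)z(z - 1) / [(3)·(2)·(1)]
       = (z^3 - z) / (6)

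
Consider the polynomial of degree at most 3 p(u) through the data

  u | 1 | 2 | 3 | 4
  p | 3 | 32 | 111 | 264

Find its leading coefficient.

4

The leading coefficient equals the top divided difference p[1,2,3,4].
p[1,2] = (32 - 3) / (2 - 1) = 29
p[2,3] = (111 - 32) / (3 - 2) = 79
p[3,4] = (264 - 111) / (4 - 3) = 153
p[1,2,3] = (79 - 29) / (3 - 1) = 25
p[2,3,4] = (153 - 79) / (4 - 2) = 37
p[1,2,3,4] = (37 - 25) / (4 - 1) = 4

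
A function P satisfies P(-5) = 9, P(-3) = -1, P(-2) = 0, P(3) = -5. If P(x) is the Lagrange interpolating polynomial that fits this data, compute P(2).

L_0(2) = (5)·(4)·(-1)/[(-2)·(-3)·(-8)] = 5/12
L_1(2) = (7)·(4)·(-1)/[(2)·(-1)·(-6)] = -7/3
L_2(2) = (7)·(5)·(-1)/[(3)·(1)·(-5)] = 7/3
L_3(2) = (7)·(5)·(4)/[(8)·(6)·(5)] = 7/12
Sum: 9·(5/12) + (-1)·(-7/3) + 0 + (-5)·(7/12) = 19/6

19/6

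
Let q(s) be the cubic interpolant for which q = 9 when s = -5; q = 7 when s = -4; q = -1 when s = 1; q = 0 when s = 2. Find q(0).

-5/7

Evaluate each Lagrange basis at s = 0:
L_0(0) = (4)·(-1)·(-2)/[(-1)·(-6)·(-7)] = -4/21
L_1(0) = (5)·(-1)·(-2)/[(1)·(-5)·(-6)] = 1/3
L_2(0) = (5)·(4)·(-2)/[(6)·(5)·(-1)] = 4/3
L_3(0) = (5)·(4)·(-1)/[(7)·(6)·(1)] = -10/21
Sum: 9·(-4/21) + 7·(1/3) + (-1)·(4/3) + 0 = -5/7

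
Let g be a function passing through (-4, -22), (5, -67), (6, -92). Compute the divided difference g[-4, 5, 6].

-2

g[-4,5] = (-67 - (-22)) / (5 - (-4)) = -5
g[5,6] = (-92 - (-67)) / (6 - 5) = -25
g[-4,5,6] = (-25 - (-5)) / (6 - (-4)) = -2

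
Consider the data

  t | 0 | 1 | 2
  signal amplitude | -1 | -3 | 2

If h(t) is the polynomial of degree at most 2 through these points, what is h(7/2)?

181/8

Using Newton's divided-difference form:
h[0,1] = (-3 - (-1)) / (1 - 0) = -2
h[1,2] = (2 - (-3)) / (2 - 1) = 5
h[0,1,2] = (5 - (-2)) / (2 - 0) = 7/2
h(7/2) = -1 + (-2)·(7/2) + (7/2)·(7/2)·(5/2) = 181/8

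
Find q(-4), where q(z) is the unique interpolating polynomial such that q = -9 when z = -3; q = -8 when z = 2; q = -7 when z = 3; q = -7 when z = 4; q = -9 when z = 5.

-39/5

Evaluate each Lagrange basis at z = -4:
L_0(-4) = (-6)·(-7)·(-8)·(-9)/[(-5)·(-6)·(-7)·(-8)] = 9/5
L_1(-4) = (-1)·(-7)·(-8)·(-9)/[(5)·(-1)·(-2)·(-3)] = -84/5
L_2(-4) = (-1)·(-6)·(-8)·(-9)/[(6)·(1)·(-1)·(-2)] = 36
L_3(-4) = (-1)·(-6)·(-7)·(-9)/[(7)·(2)·(1)·(-1)] = -27
L_4(-4) = (-1)·(-6)·(-7)·(-8)/[(8)·(3)·(2)·(1)] = 7
Sum: (-9)·(9/5) + (-8)·(-84/5) + (-7)·(36) + (-7)·(-27) + (-9)·(7) = -39/5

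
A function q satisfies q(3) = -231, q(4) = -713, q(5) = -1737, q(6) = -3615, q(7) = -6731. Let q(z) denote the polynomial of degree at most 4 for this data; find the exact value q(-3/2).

-375/16

Evaluate each Lagrange basis at z = -3/2:
L_0(-3/2) = (-11/2)·(-13/2)·(-15/2)·(-17/2)/[(-1)·(-2)·(-3)·(-4)] = 12155/128
L_1(-3/2) = (-9/2)·(-13/2)·(-15/2)·(-17/2)/[(1)·(-1)·(-2)·(-3)] = -9945/32
L_2(-3/2) = (-9/2)·(-11/2)·(-15/2)·(-17/2)/[(2)·(1)·(-1)·(-2)] = 25245/64
L_3(-3/2) = (-9/2)·(-11/2)·(-13/2)·(-17/2)/[(3)·(2)·(1)·(-1)] = -7293/32
L_4(-3/2) = (-9/2)·(-11/2)·(-13/2)·(-15/2)/[(4)·(3)·(2)·(1)] = 6435/128
Sum: (-231)·(12155/128) + (-713)·(-9945/32) + (-1737)·(25245/64) + (-3615)·(-7293/32) + (-6731)·(6435/128) = -375/16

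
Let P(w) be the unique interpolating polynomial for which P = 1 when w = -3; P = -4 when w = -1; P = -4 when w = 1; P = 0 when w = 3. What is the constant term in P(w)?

-73/16

Build the Lagrange basis polynomials:
L_0(w) = (w + 1)(w - 1)(w - 3) / [-48] = -(1/48)w^3 + (1/16)w^2 + (1/48)w - 1/16
L_1(w) = (w + 3)(w - 1)(w - 3) / [16] = (1/16)w^3 - (1/16)w^2 - (9/16)w + 9/16
L_2(w) = (w + 3)(w + 1)(w - 3) / [-16] = -(1/16)w^3 - (1/16)w^2 + (9/16)w + 9/16
L_3(w) = (w + 3)(w + 1)(w - 1) / [48] = (1/48)w^3 + (1/16)w^2 - (1/48)w - 1/16
P(w) = 1·L_0 + (-4)·L_1 + (-4)·L_2 + 0·L_3
Only the constant term is needed; take it from each L_i and combine:
1·(-1/16) + (-4)·(9/16) + (-4)·(9/16) + 0·(-1/16) = -73/16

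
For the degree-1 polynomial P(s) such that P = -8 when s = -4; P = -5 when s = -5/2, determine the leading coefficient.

L_0(s) = (s + 5/2) / [-3/2] = -(2/3)s - 5/3
L_1(s) = (s + 4) / [3/2] = (2/3)s + 8/3
P(s) = (-8)·L_0 + (-5)·L_1
Only the coefficient of s is needed; take it from each L_i and combine:
(-8)·(-2/3) + (-5)·(2/3) = 2

2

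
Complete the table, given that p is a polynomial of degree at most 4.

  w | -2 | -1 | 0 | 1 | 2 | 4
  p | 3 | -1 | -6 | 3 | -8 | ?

-471

The 5 known values determine p uniquely (degree ≤ 4).
L_0(4) = (5)·(4)·(3)·(2)/[(-1)·(-2)·(-3)·(-4)] = 5
L_1(4) = (6)·(4)·(3)·(2)/[(1)·(-1)·(-2)·(-3)] = -24
L_2(4) = (6)·(5)·(3)·(2)/[(2)·(1)·(-1)·(-2)] = 45
L_3(4) = (6)·(5)·(4)·(2)/[(3)·(2)·(1)·(-1)] = -40
L_4(4) = (6)·(5)·(4)·(3)/[(4)·(3)·(2)·(1)] = 15
Sum: 3·(5) + (-1)·(-24) + (-6)·(45) + 3·(-40) + (-8)·(15) = -471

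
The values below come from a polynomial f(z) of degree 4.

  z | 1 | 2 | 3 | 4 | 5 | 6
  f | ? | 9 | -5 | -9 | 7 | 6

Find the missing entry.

The 5 known values determine f uniquely (degree ≤ 4).
Evaluate each Lagrange basis at z = 1:
L_0(1) = (-2)·(-3)·(-4)·(-5)/[(-1)·(-2)·(-3)·(-4)] = 5
L_1(1) = (-1)·(-3)·(-4)·(-5)/[(1)·(-1)·(-2)·(-3)] = -10
L_2(1) = (-1)·(-2)·(-4)·(-5)/[(2)·(1)·(-1)·(-2)] = 10
L_3(1) = (-1)·(-2)·(-3)·(-5)/[(3)·(2)·(1)·(-1)] = -5
L_4(1) = (-1)·(-2)·(-3)·(-4)/[(4)·(3)·(2)·(1)] = 1
Sum: 9·(5) + (-5)·(-10) + (-9)·(10) + 7·(-5) + 6·(1) = -24

-24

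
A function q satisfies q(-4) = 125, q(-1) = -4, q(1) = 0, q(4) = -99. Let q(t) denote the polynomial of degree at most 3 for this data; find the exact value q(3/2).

L_0(3/2) = (5/2)·(1/2)·(-5/2)/[(-3)·(-5)·(-8)] = 5/192
L_1(3/2) = (11/2)·(1/2)·(-5/2)/[(3)·(-2)·(-5)] = -11/48
L_2(3/2) = (11/2)·(5/2)·(-5/2)/[(5)·(2)·(-3)] = 55/48
L_3(3/2) = (11/2)·(5/2)·(1/2)/[(8)·(5)·(3)] = 11/192
Sum: 125·(5/192) + (-4)·(-11/48) + 0 + (-99)·(11/192) = -3/2

-3/2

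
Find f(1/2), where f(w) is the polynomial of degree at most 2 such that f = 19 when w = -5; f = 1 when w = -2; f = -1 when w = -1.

-1/4

Using Newton's divided-difference form:
f[-5,-2] = (1 - 19) / (-2 - (-5)) = -6
f[-2,-1] = (-1 - 1) / (-1 - (-2)) = -2
f[-5,-2,-1] = (-2 - (-6)) / (-1 - (-5)) = 1
f(1/2) = 19 + (-6)·(11/2) + 1·(11/2)·(5/2) = -1/4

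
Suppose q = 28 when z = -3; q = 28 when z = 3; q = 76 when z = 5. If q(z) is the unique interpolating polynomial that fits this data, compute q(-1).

Evaluate each Lagrange basis at z = -1:
L_0(-1) = (-4)·(-6)/[(-6)·(-8)] = 1/2
L_1(-1) = (2)·(-6)/[(6)·(-2)] = 1
L_2(-1) = (2)·(-4)/[(8)·(2)] = -1/2
Sum: 28·(1/2) + 28·(1) + 76·(-1/2) = 4

4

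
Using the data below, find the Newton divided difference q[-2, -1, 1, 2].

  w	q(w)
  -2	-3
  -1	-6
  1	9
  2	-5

-8/3

q[-2,-1] = (-6 - (-3)) / (-1 - (-2)) = -3
q[-1,1] = (9 - (-6)) / (1 - (-1)) = 15/2
q[1,2] = (-5 - 9) / (2 - 1) = -14
q[-2,-1,1] = (15/2 - (-3)) / (1 - (-2)) = 7/2
q[-1,1,2] = (-14 - 15/2) / (2 - (-1)) = -43/6
q[-2,-1,1,2] = (-43/6 - 7/2) / (2 - (-2)) = -8/3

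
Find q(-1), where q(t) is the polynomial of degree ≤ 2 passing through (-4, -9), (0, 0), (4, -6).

Using Newton's divided-difference form:
q[-4,0] = (0 - (-9)) / (0 - (-4)) = 9/4
q[0,4] = (-6 - 0) / (4 - 0) = -3/2
q[-4,0,4] = (-3/2 - 9/4) / (4 - (-4)) = -15/32
q(-1) = -9 + (9/4)·(3) + (-15/32)·(3)·(-1) = -27/32

-27/32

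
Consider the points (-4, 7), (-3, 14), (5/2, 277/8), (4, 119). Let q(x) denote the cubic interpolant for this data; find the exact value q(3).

56

Evaluate each Lagrange basis at x = 3:
L_0(3) = (6)·(1/2)·(-1)/[(-1)·(-13/2)·(-8)] = 3/52
L_1(3) = (7)·(1/2)·(-1)/[(1)·(-11/2)·(-7)] = -1/11
L_2(3) = (7)·(6)·(-1)/[(13/2)·(11/2)·(-3/2)] = 112/143
L_3(3) = (7)·(6)·(1/2)/[(8)·(7)·(3/2)] = 1/4
Sum: 7·(3/52) + 14·(-1/11) + 277/8·(112/143) + 119·(1/4) = 56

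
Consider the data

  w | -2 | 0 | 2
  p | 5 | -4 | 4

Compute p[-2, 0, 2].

p[-2,0] = (-4 - 5) / (0 - (-2)) = -9/2
p[0,2] = (4 - (-4)) / (2 - 0) = 4
p[-2,0,2] = (4 - (-9/2)) / (2 - (-2)) = 17/8

17/8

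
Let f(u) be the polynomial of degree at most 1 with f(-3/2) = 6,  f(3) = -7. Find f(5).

-115/9

Evaluate each Lagrange basis at u = 5:
L_0(5) = (2)/[(-9/2)] = -4/9
L_1(5) = (13/2)/[(9/2)] = 13/9
Sum: 6·(-4/9) + (-7)·(13/9) = -115/9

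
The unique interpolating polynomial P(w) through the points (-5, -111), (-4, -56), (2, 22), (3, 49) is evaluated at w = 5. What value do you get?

169

Evaluate each Lagrange basis at w = 5:
L_0(5) = (9)·(3)·(2)/[(-1)·(-7)·(-8)] = -27/28
L_1(5) = (10)·(3)·(2)/[(1)·(-6)·(-7)] = 10/7
L_2(5) = (10)·(9)·(2)/[(7)·(6)·(-1)] = -30/7
L_3(5) = (10)·(9)·(3)/[(8)·(7)·(1)] = 135/28
Sum: (-111)·(-27/28) + (-56)·(10/7) + 22·(-30/7) + 49·(135/28) = 169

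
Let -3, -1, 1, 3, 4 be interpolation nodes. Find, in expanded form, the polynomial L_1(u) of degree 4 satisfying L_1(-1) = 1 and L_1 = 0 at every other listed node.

L_1(u) = -(1/80)u^4 + (1/16)u^3 + (1/16)u^2 - (9/16)u + 9/20

L_1(u) = (u + 3)(u - 1)(u - 3)(u - 4) / [(2)·(-2)·(-4)·(-5)]
       = (u^4 - 5u^3 - 5u^2 + 45u - 36) / (-80)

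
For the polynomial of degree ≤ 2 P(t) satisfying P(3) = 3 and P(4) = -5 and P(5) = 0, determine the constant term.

105

Build the Lagrange basis polynomials:
L_0(t) = (t - 4)(t - 5) / [2] = (1/2)t^2 - (9/2)t + 10
L_1(t) = (t - 3)(t - 5) / [-1] = -t^2 + 8t - 15
L_2(t) = (t - 3)(t - 4) / [2] = (1/2)t^2 - (7/2)t + 6
P(t) = 3·L_0 + (-5)·L_1 + 0·L_2
Only the constant term is needed; take it from each L_i and combine:
3·(10) + (-5)·(-15) + 0·(6) = 105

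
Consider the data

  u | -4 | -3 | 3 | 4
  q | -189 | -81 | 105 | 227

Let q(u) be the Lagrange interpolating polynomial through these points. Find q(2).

39

L_0(2) = (5)·(-1)·(-2)/[(-1)·(-7)·(-8)] = -5/28
L_1(2) = (6)·(-1)·(-2)/[(1)·(-6)·(-7)] = 2/7
L_2(2) = (6)·(5)·(-2)/[(7)·(6)·(-1)] = 10/7
L_3(2) = (6)·(5)·(-1)/[(8)·(7)·(1)] = -15/28
Sum: (-189)·(-5/28) + (-81)·(2/7) + 105·(10/7) + 227·(-15/28) = 39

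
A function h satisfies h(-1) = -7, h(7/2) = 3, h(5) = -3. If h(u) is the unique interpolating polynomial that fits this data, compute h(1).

71/27

L_0(1) = (-5/2)·(-4)/[(-9/2)·(-6)] = 10/27
L_1(1) = (2)·(-4)/[(9/2)·(-3/2)] = 32/27
L_2(1) = (2)·(-5/2)/[(6)·(3/2)] = -5/9
Sum: (-7)·(10/27) + 3·(32/27) + (-3)·(-5/9) = 71/27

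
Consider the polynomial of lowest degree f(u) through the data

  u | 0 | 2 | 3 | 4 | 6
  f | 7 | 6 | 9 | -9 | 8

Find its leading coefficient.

31/24

The leading coefficient equals the top divided difference f[0,2,3,4,6].
f[0,2] = (6 - 7) / (2 - 0) = -1/2
f[2,3] = (9 - 6) / (3 - 2) = 3
f[3,4] = (-9 - 9) / (4 - 3) = -18
f[4,6] = (8 - (-9)) / (6 - 4) = 17/2
f[0,2,3] = (3 - (-1/2)) / (3 - 0) = 7/6
f[2,3,4] = (-18 - 3) / (4 - 2) = -21/2
f[3,4,6] = (17/2 - (-18)) / (6 - 3) = 53/6
f[0,2,3,4] = (-21/2 - 7/6) / (4 - 0) = -35/12
f[2,3,4,6] = (53/6 - (-21/2)) / (6 - 2) = 29/6
f[0,2,3,4,6] = (29/6 - (-35/12)) / (6 - 0) = 31/24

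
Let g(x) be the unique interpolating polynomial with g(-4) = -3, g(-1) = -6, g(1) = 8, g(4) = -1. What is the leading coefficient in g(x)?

L_0(x) = (x + 1)(x - 1)(x - 4) / [-120] = -(1/120)x^3 + (1/30)x^2 + (1/120)x - 1/30
L_1(x) = (x + 4)(x - 1)(x - 4) / [30] = (1/30)x^3 - (1/30)x^2 - (8/15)x + 8/15
L_2(x) = (x + 4)(x + 1)(x - 4) / [-30] = -(1/30)x^3 - (1/30)x^2 + (8/15)x + 8/15
L_3(x) = (x + 4)(x + 1)(x - 1) / [120] = (1/120)x^3 + (1/30)x^2 - (1/120)x - 1/30
g(x) = (-3)·L_0 + (-6)·L_1 + 8·L_2 + (-1)·L_3
Only the coefficient of x^3 is needed; take it from each L_i and combine:
(-3)·(-1/120) + (-6)·(1/30) + 8·(-1/30) + (-1)·(1/120) = -9/20

-9/20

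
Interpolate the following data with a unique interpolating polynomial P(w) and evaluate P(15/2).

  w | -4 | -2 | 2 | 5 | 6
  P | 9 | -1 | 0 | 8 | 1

Evaluate each Lagrange basis at w = 15/2:
L_0(15/2) = (19/2)·(11/2)·(5/2)·(3/2)/[(-2)·(-6)·(-9)·(-10)] = 209/1152
L_1(15/2) = (23/2)·(11/2)·(5/2)·(3/2)/[(2)·(-4)·(-7)·(-8)] = -3795/7168
L_2(15/2) = (23/2)·(19/2)·(5/2)·(3/2)/[(6)·(4)·(-3)·(-4)] = 2185/1536
L_3(15/2) = (23/2)·(19/2)·(11/2)·(3/2)/[(9)·(7)·(3)·(-1)] = -4807/1008
L_4(15/2) = (23/2)·(19/2)·(11/2)·(5/2)/[(10)·(8)·(4)·(1)] = 4807/1024
Sum: 9·(209/1152) + (-1)·(-3795/7168) + 0 + 8·(-4807/1008) + 1·(4807/1024) = -504713/16128

-504713/16128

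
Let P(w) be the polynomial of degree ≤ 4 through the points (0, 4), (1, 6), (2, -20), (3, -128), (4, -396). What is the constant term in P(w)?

4

Build the Lagrange basis polynomials:
L_0(w) = (w - 1)(w - 2)(w - 3)(w - 4) / [24] = (1/24)w^4 - (5/12)w^3 + (35/24)w^2 - (25/12)w + 1
L_1(w) = w(w - 2)(w - 3)(w - 4) / [-6] = -(1/6)w^4 + (3/2)w^3 - (13/3)w^2 + 4w
L_2(w) = w(w - 1)(w - 3)(w - 4) / [4] = (1/4)w^4 - 2w^3 + (19/4)w^2 - 3w
L_3(w) = w(w - 1)(w - 2)(w - 4) / [-6] = -(1/6)w^4 + (7/6)w^3 - (7/3)w^2 + (4/3)w
L_4(w) = w(w - 1)(w - 2)(w - 3) / [24] = (1/24)w^4 - (1/4)w^3 + (11/24)w^2 - (1/4)w
P(w) = 4·L_0 + 6·L_1 + (-20)·L_2 + (-128)·L_3 + (-396)·L_4
Only the constant term is needed; take it from each L_i and combine:
4·(1) + 6·(0) + (-20)·(0) + (-128)·(0) + (-396)·(0) = 4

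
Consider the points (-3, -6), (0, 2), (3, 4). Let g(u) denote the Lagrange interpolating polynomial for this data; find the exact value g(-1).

0

L_0(-1) = (-1)·(-4)/[(-3)·(-6)] = 2/9
L_1(-1) = (2)·(-4)/[(3)·(-3)] = 8/9
L_2(-1) = (2)·(-1)/[(6)·(3)] = -1/9
Sum: (-6)·(2/9) + 2·(8/9) + 4·(-1/9) = 0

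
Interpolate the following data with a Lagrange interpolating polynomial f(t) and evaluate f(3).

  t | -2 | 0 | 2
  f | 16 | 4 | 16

Evaluate each Lagrange basis at t = 3:
L_0(3) = (3)·(1)/[(-2)·(-4)] = 3/8
L_1(3) = (5)·(1)/[(2)·(-2)] = -5/4
L_2(3) = (5)·(3)/[(4)·(2)] = 15/8
Sum: 16·(3/8) + 4·(-5/4) + 16·(15/8) = 31

31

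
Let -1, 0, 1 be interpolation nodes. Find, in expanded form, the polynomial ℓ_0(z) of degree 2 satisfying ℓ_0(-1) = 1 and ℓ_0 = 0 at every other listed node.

ℓ_0(z) = (1/2)z^2 - (1/2)z

ℓ_0(z) = z(z - 1) / [(-1)·(-2)]
       = (z^2 - z) / (2)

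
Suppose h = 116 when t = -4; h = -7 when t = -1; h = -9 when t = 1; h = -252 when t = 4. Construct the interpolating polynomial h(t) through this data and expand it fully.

h(t) = -3t^3 - 4t^2 + 2t - 4

Newton's divided differences:
h[-4,-1] = (-7 - 116) / (-1 - (-4)) = -41
h[-1,1] = (-9 - (-7)) / (1 - (-1)) = -1
h[1,4] = (-252 - (-9)) / (4 - 1) = -81
h[-4,-1,1] = (-1 - (-41)) / (1 - (-4)) = 8
h[-1,1,4] = (-81 - (-1)) / (4 - (-1)) = -16
h[-4,-1,1,4] = (-16 - 8) / (4 - (-4)) = -3
h(t) = 116 + (-41)·(t + 4) + 8·(t + 4)(t + 1) + (-3)·(t + 4)(t + 1)(t - 1)
Expanding: h(t) = -3t^3 - 4t^2 + 2t - 4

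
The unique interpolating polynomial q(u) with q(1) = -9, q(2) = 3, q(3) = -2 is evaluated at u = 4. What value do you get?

L_0(4) = (2)·(1)/[(-1)·(-2)] = 1
L_1(4) = (3)·(1)/[(1)·(-1)] = -3
L_2(4) = (3)·(2)/[(2)·(1)] = 3
Sum: (-9)·(1) + 3·(-3) + (-2)·(3) = -24

-24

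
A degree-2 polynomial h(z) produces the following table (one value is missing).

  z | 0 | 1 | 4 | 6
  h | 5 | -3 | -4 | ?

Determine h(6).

29/2

The 3 known values determine h uniquely (degree ≤ 2).
Evaluate each Lagrange basis at z = 6:
L_0(6) = (5)·(2)/[(-1)·(-4)] = 5/2
L_1(6) = (6)·(2)/[(1)·(-3)] = -4
L_2(6) = (6)·(5)/[(4)·(3)] = 5/2
Sum: 5·(5/2) + (-3)·(-4) + (-4)·(5/2) = 29/2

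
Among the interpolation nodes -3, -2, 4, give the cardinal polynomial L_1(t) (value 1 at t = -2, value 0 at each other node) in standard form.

L_1(t) = (t + 3)(t - 4) / [(1)·(-6)]
       = (t^2 - t - 12) / (-6)

L_1(t) = -(1/6)t^2 + (1/6)t + 2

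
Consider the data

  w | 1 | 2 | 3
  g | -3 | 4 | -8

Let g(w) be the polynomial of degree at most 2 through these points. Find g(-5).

-444

Evaluate each Lagrange basis at w = -5:
L_0(-5) = (-7)·(-8)/[(-1)·(-2)] = 28
L_1(-5) = (-6)·(-8)/[(1)·(-1)] = -48
L_2(-5) = (-6)·(-7)/[(2)·(1)] = 21
Sum: (-3)·(28) + 4·(-48) + (-8)·(21) = -444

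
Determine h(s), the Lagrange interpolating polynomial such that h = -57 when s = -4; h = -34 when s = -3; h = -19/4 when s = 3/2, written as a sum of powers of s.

h(s) = -3s^2 + 2s - 1

L_0(s) = (s + 3)(s - 3/2) / [11/2] = (2/11)s^2 + (3/11)s - 9/11
L_1(s) = (s + 4)(s - 3/2) / [-9/2] = -(2/9)s^2 - (5/9)s + 4/3
L_2(s) = (s + 4)(s + 3) / [99/4] = (4/99)s^2 + (28/99)s + 16/33
h(s) = (-57)·L_0 + (-34)·L_1 + (-19/4)·L_2
  (-57)·L_0(s) = -(114/11)s^2 - (171/11)s + 513/11
  (-34)·L_1(s) = (68/9)s^2 + (170/9)s - 136/3
  (-19/4)·L_2(s) = -(19/99)s^2 - (133/99)s - 76/33
Adding term by term: -3s^2 + 2s - 1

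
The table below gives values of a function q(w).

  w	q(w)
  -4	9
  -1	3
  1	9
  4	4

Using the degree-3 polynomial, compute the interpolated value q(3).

142/15

Evaluate each Lagrange basis at w = 3:
L_0(3) = (4)·(2)·(-1)/[(-3)·(-5)·(-8)] = 1/15
L_1(3) = (7)·(2)·(-1)/[(3)·(-2)·(-5)] = -7/15
L_2(3) = (7)·(4)·(-1)/[(5)·(2)·(-3)] = 14/15
L_3(3) = (7)·(4)·(2)/[(8)·(5)·(3)] = 7/15
Sum: 9·(1/15) + 3·(-7/15) + 9·(14/15) + 4·(7/15) = 142/15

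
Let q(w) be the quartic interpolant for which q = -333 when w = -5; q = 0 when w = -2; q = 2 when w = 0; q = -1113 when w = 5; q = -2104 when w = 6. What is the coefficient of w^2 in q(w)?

-4

Build the Lagrange basis polynomials:
L_0(w) = (w + 2)w(w - 5)(w - 6) / [1650] = (1/1650)w^4 - (3/550)w^3 + (4/825)w^2 + (2/55)w
L_1(w) = (w + 5)w(w - 5)(w - 6) / [-336] = -(1/336)w^4 + (1/56)w^3 + (25/336)w^2 - (25/56)w
L_2(w) = (w + 5)(w + 2)(w - 5)(w - 6) / [300] = (1/300)w^4 - (1/75)w^3 - (37/300)w^2 + (1/3)w + 1
L_3(w) = (w + 5)(w + 2)w(w - 6) / [-350] = -(1/350)w^4 - (1/350)w^3 + (16/175)w^2 + (6/35)w
L_4(w) = (w + 5)(w + 2)w(w - 5) / [528] = (1/528)w^4 + (1/264)w^3 - (25/528)w^2 - (25/264)w
q(w) = (-333)·L_0 + 0·L_1 + 2·L_2 + (-1113)·L_3 + (-2104)·L_4
Only the coefficient of w^2 is needed; take it from each L_i and combine:
(-333)·(4/825) + 0·(25/336) + 2·(-37/300) + (-1113)·(16/175) + (-2104)·(-25/528) = -4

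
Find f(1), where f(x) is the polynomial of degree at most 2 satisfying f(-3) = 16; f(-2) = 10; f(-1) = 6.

4

L_0(1) = (3)·(2)/[(-1)·(-2)] = 3
L_1(1) = (4)·(2)/[(1)·(-1)] = -8
L_2(1) = (4)·(3)/[(2)·(1)] = 6
Sum: 16·(3) + 10·(-8) + 6·(6) = 4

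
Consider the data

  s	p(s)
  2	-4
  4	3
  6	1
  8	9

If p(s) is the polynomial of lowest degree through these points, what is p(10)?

L_0(10) = (6)·(4)·(2)/[(-2)·(-4)·(-6)] = -1
L_1(10) = (8)·(4)·(2)/[(2)·(-2)·(-4)] = 4
L_2(10) = (8)·(6)·(2)/[(4)·(2)·(-2)] = -6
L_3(10) = (8)·(6)·(4)/[(6)·(4)·(2)] = 4
Sum: (-4)·(-1) + 3·(4) + 1·(-6) + 9·(4) = 46

46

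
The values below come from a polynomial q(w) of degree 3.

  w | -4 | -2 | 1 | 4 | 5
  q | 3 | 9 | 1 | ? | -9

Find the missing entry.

The 4 known values determine q uniquely (degree ≤ 3).
L_0(4) = (6)·(3)·(-1)/[(-2)·(-5)·(-9)] = 1/5
L_1(4) = (8)·(3)·(-1)/[(2)·(-3)·(-7)] = -4/7
L_2(4) = (8)·(6)·(-1)/[(5)·(3)·(-4)] = 4/5
L_3(4) = (8)·(6)·(3)/[(9)·(7)·(4)] = 4/7
Sum: 3·(1/5) + 9·(-4/7) + 1·(4/5) + (-9)·(4/7) = -311/35

-311/35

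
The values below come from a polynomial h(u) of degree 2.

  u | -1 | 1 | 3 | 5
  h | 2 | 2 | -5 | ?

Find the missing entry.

-19

The 3 known values determine h uniquely (degree ≤ 2).
Evaluate each Lagrange basis at u = 5:
L_0(5) = (4)·(2)/[(-2)·(-4)] = 1
L_1(5) = (6)·(2)/[(2)·(-2)] = -3
L_2(5) = (6)·(4)/[(4)·(2)] = 3
Sum: 2·(1) + 2·(-3) + (-5)·(3) = -19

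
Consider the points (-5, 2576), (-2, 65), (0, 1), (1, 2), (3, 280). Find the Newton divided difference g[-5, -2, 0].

g[-5,-2] = (65 - 2576) / (-2 - (-5)) = -837
g[-2,0] = (1 - 65) / (0 - (-2)) = -32
g[-5,-2,0] = (-32 - (-837)) / (0 - (-5)) = 161

161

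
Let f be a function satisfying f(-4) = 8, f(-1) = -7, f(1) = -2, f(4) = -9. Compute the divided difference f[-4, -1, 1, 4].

f[-4,-1] = (-7 - 8) / (-1 - (-4)) = -5
f[-1,1] = (-2 - (-7)) / (1 - (-1)) = 5/2
f[1,4] = (-9 - (-2)) / (4 - 1) = -7/3
f[-4,-1,1] = (5/2 - (-5)) / (1 - (-4)) = 3/2
f[-1,1,4] = (-7/3 - 5/2) / (4 - (-1)) = -29/30
f[-4,-1,1,4] = (-29/30 - 3/2) / (4 - (-4)) = -37/120

-37/120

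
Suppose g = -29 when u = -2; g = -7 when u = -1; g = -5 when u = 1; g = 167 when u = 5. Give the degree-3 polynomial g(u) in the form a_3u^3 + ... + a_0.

g(u) = 2u^3 - 3u^2 - u - 3

L_0(u) = (u + 1)(u - 1)(u - 5) / [-21] = -(1/21)u^3 + (5/21)u^2 + (1/21)u - 5/21
L_1(u) = (u + 2)(u - 1)(u - 5) / [12] = (1/12)u^3 - (1/3)u^2 - (7/12)u + 5/6
L_2(u) = (u + 2)(u + 1)(u - 5) / [-24] = -(1/24)u^3 + (1/12)u^2 + (13/24)u + 5/12
L_3(u) = (u + 2)(u + 1)(u - 1) / [168] = (1/168)u^3 + (1/84)u^2 - (1/168)u - 1/84
g(u) = (-29)·L_0 + (-7)·L_1 + (-5)·L_2 + 167·L_3
  (-29)·L_0(u) = (29/21)u^3 - (145/21)u^2 - (29/21)u + 145/21
  (-7)·L_1(u) = -(7/12)u^3 + (7/3)u^2 + (49/12)u - 35/6
  (-5)·L_2(u) = (5/24)u^3 - (5/12)u^2 - (65/24)u - 25/12
  167·L_3(u) = (167/168)u^3 + (167/84)u^2 - (167/168)u - 167/84
Adding term by term: 2u^3 - 3u^2 - u - 3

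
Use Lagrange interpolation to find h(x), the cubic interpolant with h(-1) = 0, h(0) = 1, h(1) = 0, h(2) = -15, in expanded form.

L_0(x) = x(x - 1)(x - 2) / [-6] = -(1/6)x^3 + (1/2)x^2 - (1/3)x
L_1(x) = (x + 1)(x - 1)(x - 2) / [2] = (1/2)x^3 - x^2 - (1/2)x + 1
L_2(x) = (x + 1)x(x - 2) / [-2] = -(1/2)x^3 + (1/2)x^2 + x
L_3(x) = (x + 1)x(x - 1) / [6] = (1/6)x^3 - (1/6)x
h(x) = 0·L_0 + 1·L_1 + 0·L_2 + (-15)·L_3
  0·L_0(x) = 0
  1·L_1(x) = (1/2)x^3 - x^2 - (1/2)x + 1
  0·L_2(x) = 0
  (-15)·L_3(x) = -(5/2)x^3 + (5/2)x
Adding term by term: -2x^3 - x^2 + 2x + 1

h(x) = -2x^3 - x^2 + 2x + 1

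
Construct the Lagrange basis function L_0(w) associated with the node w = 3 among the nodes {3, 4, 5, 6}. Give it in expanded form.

L_0(w) = -(1/6)w^3 + (5/2)w^2 - (37/3)w + 20

L_0(w) = (w - 4)(w - 5)(w - 6) / [(-1)·(-2)·(-3)]
       = (w^3 - 15w^2 + 74w - 120) / (-6)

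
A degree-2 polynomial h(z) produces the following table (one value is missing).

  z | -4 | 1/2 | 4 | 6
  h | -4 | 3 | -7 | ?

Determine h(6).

-4733/252

The 3 known values determine h uniquely (degree ≤ 2).
Evaluate each Lagrange basis at z = 6:
L_0(6) = (11/2)·(2)/[(-9/2)·(-8)] = 11/36
L_1(6) = (10)·(2)/[(9/2)·(-7/2)] = -80/63
L_2(6) = (10)·(11/2)/[(8)·(7/2)] = 55/28
Sum: (-4)·(11/36) + 3·(-80/63) + (-7)·(55/28) = -4733/252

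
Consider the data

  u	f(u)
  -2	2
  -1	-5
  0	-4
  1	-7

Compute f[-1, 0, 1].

-2

f[-1,0] = (-4 - (-5)) / (0 - (-1)) = 1
f[0,1] = (-7 - (-4)) / (1 - 0) = -3
f[-1,0,1] = (-3 - 1) / (1 - (-1)) = -2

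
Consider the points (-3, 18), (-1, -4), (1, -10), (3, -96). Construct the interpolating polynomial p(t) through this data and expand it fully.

p(t) = -2t^3 - 4t^2 - t - 3

Newton's divided differences:
p[-3,-1] = (-4 - 18) / (-1 - (-3)) = -11
p[-1,1] = (-10 - (-4)) / (1 - (-1)) = -3
p[1,3] = (-96 - (-10)) / (3 - 1) = -43
p[-3,-1,1] = (-3 - (-11)) / (1 - (-3)) = 2
p[-1,1,3] = (-43 - (-3)) / (3 - (-1)) = -10
p[-3,-1,1,3] = (-10 - 2) / (3 - (-3)) = -2
p(t) = 18 + (-11)·(t + 3) + 2·(t + 3)(t + 1) + (-2)·(t + 3)(t + 1)(t - 1)
Expanding: p(t) = -2t^3 - 4t^2 - t - 3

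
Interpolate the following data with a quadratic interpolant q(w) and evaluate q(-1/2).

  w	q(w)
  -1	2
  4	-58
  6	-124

L_0(-1/2) = (-9/2)·(-13/2)/[(-5)·(-7)] = 117/140
L_1(-1/2) = (1/2)·(-13/2)/[(5)·(-2)] = 13/40
L_2(-1/2) = (1/2)·(-9/2)/[(7)·(2)] = -9/56
Sum: 2·(117/140) + (-58)·(13/40) + (-124)·(-9/56) = 11/4

11/4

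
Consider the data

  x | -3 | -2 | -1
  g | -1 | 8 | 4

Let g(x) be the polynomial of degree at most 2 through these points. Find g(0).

Using Newton's divided-difference form:
g[-3,-2] = (8 - (-1)) / (-2 - (-3)) = 9
g[-2,-1] = (4 - 8) / (-1 - (-2)) = -4
g[-3,-2,-1] = (-4 - 9) / (-1 - (-3)) = -13/2
g(0) = -1 + 9·(3) + (-13/2)·(3)·(2) = -13

-13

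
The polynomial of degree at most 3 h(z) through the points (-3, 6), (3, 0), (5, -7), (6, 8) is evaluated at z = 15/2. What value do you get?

8419/128

Using Newton's divided-difference form:
h[-3,3] = (0 - 6) / (3 - (-3)) = -1
h[3,5] = (-7 - 0) / (5 - 3) = -7/2
h[5,6] = (8 - (-7)) / (6 - 5) = 15
h[-3,3,5] = (-7/2 - (-1)) / (5 - (-3)) = -5/16
h[3,5,6] = (15 - (-7/2)) / (6 - 3) = 37/6
h[-3,3,5,6] = (37/6 - (-5/16)) / (6 - (-3)) = 311/432
h(15/2) = 6 + (-1)·(21/2) + (-5/16)·(21/2)·(9/2) + (311/432)·(21/2)·(9/2)·(5/2) = 8419/128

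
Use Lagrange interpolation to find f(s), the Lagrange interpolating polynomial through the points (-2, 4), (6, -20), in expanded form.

L_0(s) = (s - 6) / [-8] = -(1/8)s + 3/4
L_1(s) = (s + 2) / [8] = (1/8)s + 1/4
f(s) = 4·L_0 + (-20)·L_1
  4·L_0(s) = -(1/2)s + 3
  (-20)·L_1(s) = -(5/2)s - 5
Adding term by term: -3s - 2

f(s) = -3s - 2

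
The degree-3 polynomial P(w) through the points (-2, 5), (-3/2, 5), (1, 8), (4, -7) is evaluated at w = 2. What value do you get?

Using Newton's divided-difference form:
P[-2,-3/2] = (5 - 5) / (-3/2 - (-2)) = 0
P[-3/2,1] = (8 - 5) / (1 - (-3/2)) = 6/5
P[1,4] = (-7 - 8) / (4 - 1) = -5
P[-2,-3/2,1] = (6/5 - 0) / (1 - (-2)) = 2/5
P[-3/2,1,4] = (-5 - 6/5) / (4 - (-3/2)) = -62/55
P[-2,-3/2,1,4] = (-62/55 - 2/5) / (4 - (-2)) = -14/55
P(2) = 5 + 0·(4) + (2/5)·(4)·(7/2) + (-14/55)·(4)·(7/2)·(1) = 387/55

387/55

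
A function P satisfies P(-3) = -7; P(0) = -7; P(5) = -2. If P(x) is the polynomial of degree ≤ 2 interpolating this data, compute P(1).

-13/2

L_0(1) = (1)·(-4)/[(-3)·(-8)] = -1/6
L_1(1) = (4)·(-4)/[(3)·(-5)] = 16/15
L_2(1) = (4)·(1)/[(8)·(5)] = 1/10
Sum: (-7)·(-1/6) + (-7)·(16/15) + (-2)·(1/10) = -13/2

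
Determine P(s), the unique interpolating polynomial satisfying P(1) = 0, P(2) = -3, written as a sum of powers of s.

P(s) = -3s + 3

Build the Lagrange basis polynomials:
L_0(s) = (s - 2) / [-1] = -s + 2
L_1(s) = (s - 1) / [1] = s - 1
P(s) = 0·L_0 + (-3)·L_1
  0·L_0(s) = 0
  (-3)·L_1(s) = -3s + 3
Adding term by term: -3s + 3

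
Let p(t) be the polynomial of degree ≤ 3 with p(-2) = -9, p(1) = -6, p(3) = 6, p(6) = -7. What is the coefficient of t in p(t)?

Build the Lagrange basis polynomials:
L_0(t) = (t - 1)(t - 3)(t - 6) / [-120] = -(1/120)t^3 + (1/12)t^2 - (9/40)t + 3/20
L_1(t) = (t + 2)(t - 3)(t - 6) / [30] = (1/30)t^3 - (7/30)t^2 + 6/5
L_2(t) = (t + 2)(t - 1)(t - 6) / [-30] = -(1/30)t^3 + (1/6)t^2 + (4/15)t - 2/5
L_3(t) = (t + 2)(t - 1)(t - 3) / [120] = (1/120)t^3 - (1/60)t^2 - (1/24)t + 1/20
p(t) = (-9)·L_0 + (-6)·L_1 + 6·L_2 + (-7)·L_3
Only the coefficient of t is needed; take it from each L_i and combine:
(-9)·(-9/40) + (-6)·(0) + 6·(4/15) + (-7)·(-1/24) = 47/12

47/12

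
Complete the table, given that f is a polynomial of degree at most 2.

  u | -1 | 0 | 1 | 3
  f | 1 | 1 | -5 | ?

-35

The 3 known values determine f uniquely (degree ≤ 2).
Evaluate each Lagrange basis at u = 3:
L_0(3) = (3)·(2)/[(-1)·(-2)] = 3
L_1(3) = (4)·(2)/[(1)·(-1)] = -8
L_2(3) = (4)·(3)/[(2)·(1)] = 6
Sum: 1·(3) + 1·(-8) + (-5)·(6) = -35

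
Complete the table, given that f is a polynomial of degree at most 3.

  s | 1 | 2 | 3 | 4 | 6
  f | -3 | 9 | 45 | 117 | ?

The 4 known values determine f uniquely (degree ≤ 3).
Evaluate each Lagrange basis at s = 6:
L_0(6) = (4)·(3)·(2)/[(-1)·(-2)·(-3)] = -4
L_1(6) = (5)·(3)·(2)/[(1)·(-1)·(-2)] = 15
L_2(6) = (5)·(4)·(2)/[(2)·(1)·(-1)] = -20
L_3(6) = (5)·(4)·(3)/[(3)·(2)·(1)] = 10
Sum: (-3)·(-4) + 9·(15) + 45·(-20) + 117·(10) = 417

417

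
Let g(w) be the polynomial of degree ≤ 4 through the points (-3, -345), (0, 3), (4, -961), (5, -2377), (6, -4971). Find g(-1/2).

25/8

Using Newton's divided-difference form:
g[-3,0] = (3 - (-345)) / (0 - (-3)) = 116
g[0,4] = (-961 - 3) / (4 - 0) = -241
g[4,5] = (-2377 - (-961)) / (5 - 4) = -1416
g[5,6] = (-4971 - (-2377)) / (6 - 5) = -2594
g[-3,0,4] = (-241 - 116) / (4 - (-3)) = -51
g[0,4,5] = (-1416 - (-241)) / (5 - 0) = -235
g[4,5,6] = (-2594 - (-1416)) / (6 - 4) = -589
g[-3,0,4,5] = (-235 - (-51)) / (5 - (-3)) = -23
g[0,4,5,6] = (-589 - (-235)) / (6 - 0) = -59
g[-3,0,4,5,6] = (-59 - (-23)) / (6 - (-3)) = -4
g(-1/2) = -345 + 116·(5/2) + (-51)·(5/2)·(-1/2) + (-23)·(5/2)·(-1/2)·(-9/2) + (-4)·(5/2)·(-1/2)·(-9/2)·(-11/2) = 25/8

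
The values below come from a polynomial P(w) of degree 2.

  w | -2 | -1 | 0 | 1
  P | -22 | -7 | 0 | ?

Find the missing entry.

-1

The 3 known values determine P uniquely (degree ≤ 2).
L_0(1) = (2)·(1)/[(-1)·(-2)] = 1
L_1(1) = (3)·(1)/[(1)·(-1)] = -3
L_2(1) = (3)·(2)/[(2)·(1)] = 3
Sum: (-22)·(1) + (-7)·(-3) + 0 = -1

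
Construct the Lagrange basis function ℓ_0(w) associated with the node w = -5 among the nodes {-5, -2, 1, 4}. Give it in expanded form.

ℓ_0(w) = -(1/162)w^3 + (1/54)w^2 + (1/27)w - 4/81

ℓ_0(w) = (w + 2)(w - 1)(w - 4) / [(-3)·(-6)·(-9)]
       = (w^3 - 3w^2 - 6w + 8) / (-162)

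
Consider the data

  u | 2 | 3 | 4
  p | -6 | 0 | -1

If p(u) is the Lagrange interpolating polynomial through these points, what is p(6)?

L_0(6) = (3)·(2)/[(-1)·(-2)] = 3
L_1(6) = (4)·(2)/[(1)·(-1)] = -8
L_2(6) = (4)·(3)/[(2)·(1)] = 6
Sum: (-6)·(3) + 0 + (-1)·(6) = -24

-24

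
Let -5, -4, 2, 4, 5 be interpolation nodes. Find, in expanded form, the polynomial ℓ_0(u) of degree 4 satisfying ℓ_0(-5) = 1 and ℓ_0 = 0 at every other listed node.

ℓ_0(u) = (1/630)u^4 - (1/90)u^3 - (1/105)u^2 + (8/45)u - 16/63

ℓ_0(u) = (u + 4)(u - 2)(u - 4)(u - 5) / [(-1)·(-7)·(-9)·(-10)]
       = (u^4 - 7u^3 - 6u^2 + 112u - 160) / (630)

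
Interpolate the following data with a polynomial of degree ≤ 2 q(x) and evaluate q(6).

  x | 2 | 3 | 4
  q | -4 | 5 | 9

Evaluate each Lagrange basis at x = 6:
L_0(6) = (3)·(2)/[(-1)·(-2)] = 3
L_1(6) = (4)·(2)/[(1)·(-1)] = -8
L_2(6) = (4)·(3)/[(2)·(1)] = 6
Sum: (-4)·(3) + 5·(-8) + 9·(6) = 2

2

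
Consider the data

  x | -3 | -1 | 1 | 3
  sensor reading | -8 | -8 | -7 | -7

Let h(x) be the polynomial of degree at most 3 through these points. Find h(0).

L_0(0) = (1)·(-1)·(-3)/[(-2)·(-4)·(-6)] = -1/16
L_1(0) = (3)·(-1)·(-3)/[(2)·(-2)·(-4)] = 9/16
L_2(0) = (3)·(1)·(-3)/[(4)·(2)·(-2)] = 9/16
L_3(0) = (3)·(1)·(-1)/[(6)·(4)·(2)] = -1/16
Sum: (-8)·(-1/16) + (-8)·(9/16) + (-7)·(9/16) + (-7)·(-1/16) = -15/2

-15/2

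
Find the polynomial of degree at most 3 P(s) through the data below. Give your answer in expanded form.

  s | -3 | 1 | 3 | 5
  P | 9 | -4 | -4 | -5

P(s) = -(1/12)s^3 + (5/8)s^2 - (17/12)s - 25/8

Build the Lagrange basis polynomials:
L_0(s) = (s - 1)(s - 3)(s - 5) / [-192] = -(1/192)s^3 + (3/64)s^2 - (23/192)s + 5/64
L_1(s) = (s + 3)(s - 3)(s - 5) / [32] = (1/32)s^3 - (5/32)s^2 - (9/32)s + 45/32
L_2(s) = (s + 3)(s - 1)(s - 5) / [-24] = -(1/24)s^3 + (1/8)s^2 + (13/24)s - 5/8
L_3(s) = (s + 3)(s - 1)(s - 3) / [64] = (1/64)s^3 - (1/64)s^2 - (9/64)s + 9/64
P(s) = 9·L_0 + (-4)·L_1 + (-4)·L_2 + (-5)·L_3
  9·L_0(s) = -(3/64)s^3 + (27/64)s^2 - (69/64)s + 45/64
  (-4)·L_1(s) = -(1/8)s^3 + (5/8)s^2 + (9/8)s - 45/8
  (-4)·L_2(s) = (1/6)s^3 - (1/2)s^2 - (13/6)s + 5/2
  (-5)·L_3(s) = -(5/64)s^3 + (5/64)s^2 + (45/64)s - 45/64
Adding term by term: -(1/12)s^3 + (5/8)s^2 - (17/12)s - 25/8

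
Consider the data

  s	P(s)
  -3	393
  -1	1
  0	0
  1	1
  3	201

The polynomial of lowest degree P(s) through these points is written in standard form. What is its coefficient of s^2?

-3

Build the Lagrange basis polynomials:
L_0(s) = (s + 1)s(s - 1)(s - 3) / [144] = (1/144)s^4 - (1/48)s^3 - (1/144)s^2 + (1/48)s
L_1(s) = (s + 3)s(s - 1)(s - 3) / [-16] = -(1/16)s^4 + (1/16)s^3 + (9/16)s^2 - (9/16)s
L_2(s) = (s + 3)(s + 1)(s - 1)(s - 3) / [9] = (1/9)s^4 - (10/9)s^2 + 1
L_3(s) = (s + 3)(s + 1)s(s - 3) / [-16] = -(1/16)s^4 - (1/16)s^3 + (9/16)s^2 + (9/16)s
L_4(s) = (s + 3)(s + 1)s(s - 1) / [144] = (1/144)s^4 + (1/48)s^3 - (1/144)s^2 - (1/48)s
P(s) = 393·L_0 + 1·L_1 + 0·L_2 + 1·L_3 + 201·L_4
Only the coefficient of s^2 is needed; take it from each L_i and combine:
393·(-1/144) + 1·(9/16) + 0·(-10/9) + 1·(9/16) + 201·(-1/144) = -3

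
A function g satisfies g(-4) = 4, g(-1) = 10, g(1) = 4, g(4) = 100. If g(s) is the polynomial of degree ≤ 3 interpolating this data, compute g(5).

184

Using Newton's divided-difference form:
g[-4,-1] = (10 - 4) / (-1 - (-4)) = 2
g[-1,1] = (4 - 10) / (1 - (-1)) = -3
g[1,4] = (100 - 4) / (4 - 1) = 32
g[-4,-1,1] = (-3 - 2) / (1 - (-4)) = -1
g[-1,1,4] = (32 - (-3)) / (4 - (-1)) = 7
g[-4,-1,1,4] = (7 - (-1)) / (4 - (-4)) = 1
g(5) = 4 + 2·(9) + (-1)·(9)·(6) + 1·(9)·(6)·(4) = 184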